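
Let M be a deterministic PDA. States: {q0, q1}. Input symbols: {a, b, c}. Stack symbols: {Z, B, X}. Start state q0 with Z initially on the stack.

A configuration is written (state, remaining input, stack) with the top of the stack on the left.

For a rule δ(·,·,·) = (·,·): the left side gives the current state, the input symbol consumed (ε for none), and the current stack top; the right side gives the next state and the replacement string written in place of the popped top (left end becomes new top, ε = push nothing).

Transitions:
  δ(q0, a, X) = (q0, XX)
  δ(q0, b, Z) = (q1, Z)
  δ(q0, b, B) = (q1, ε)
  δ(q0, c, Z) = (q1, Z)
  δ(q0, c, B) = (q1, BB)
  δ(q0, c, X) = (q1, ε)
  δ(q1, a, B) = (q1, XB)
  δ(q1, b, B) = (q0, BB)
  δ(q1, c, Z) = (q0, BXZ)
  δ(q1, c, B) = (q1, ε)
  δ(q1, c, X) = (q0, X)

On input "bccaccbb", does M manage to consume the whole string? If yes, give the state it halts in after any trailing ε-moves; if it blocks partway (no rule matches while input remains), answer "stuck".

q1

(q0, bccaccbb, Z) ⊢ (q1, ccaccbb, Z) ⊢ (q0, caccbb, BXZ) ⊢ (q1, accbb, BBXZ) ⊢ (q1, ccbb, XBBXZ) ⊢ (q0, cbb, XBBXZ) ⊢ (q1, bb, BBXZ) ⊢ (q0, b, BBBXZ) ⊢ (q1, ε, BBXZ)
All input consumed; M is in state q1.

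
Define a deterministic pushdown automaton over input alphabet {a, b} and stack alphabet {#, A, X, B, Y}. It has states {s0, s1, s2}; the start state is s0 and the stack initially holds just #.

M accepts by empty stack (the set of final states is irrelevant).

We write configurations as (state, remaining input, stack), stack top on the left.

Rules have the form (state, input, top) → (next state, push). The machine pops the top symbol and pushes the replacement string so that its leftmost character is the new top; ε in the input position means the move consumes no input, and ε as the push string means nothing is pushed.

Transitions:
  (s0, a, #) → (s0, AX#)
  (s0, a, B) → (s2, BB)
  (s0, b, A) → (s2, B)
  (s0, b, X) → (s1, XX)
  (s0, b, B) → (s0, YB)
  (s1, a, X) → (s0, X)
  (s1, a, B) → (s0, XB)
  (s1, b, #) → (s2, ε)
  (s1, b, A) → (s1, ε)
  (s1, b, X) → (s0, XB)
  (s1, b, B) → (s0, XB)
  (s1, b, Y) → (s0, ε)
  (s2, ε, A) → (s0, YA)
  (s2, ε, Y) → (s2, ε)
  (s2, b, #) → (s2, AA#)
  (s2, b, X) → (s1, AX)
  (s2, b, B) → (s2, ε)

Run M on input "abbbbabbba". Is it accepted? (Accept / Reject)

Reject

(s0, abbbbabbba, #)
  read a, top #: go to s0, push AX# → (s0, bbbbabbba, AX#)
  read b, top A: go to s2, push B → (s2, bbbabbba, BX#)
  read b, top B: go to s2, push ε → (s2, bbabbba, X#)
  read b, top X: go to s1, push AX → (s1, babbba, AX#)
  read b, top A: go to s1, push ε → (s1, abbba, X#)
  read a, top X: go to s0, push X → (s0, bbba, X#)
  read b, top X: go to s1, push XX → (s1, bba, XX#)
  read b, top X: go to s0, push XB → (s0, ba, XBX#)
  read b, top X: go to s1, push XX → (s1, a, XXBX#)
  read a, top X: go to s0, push X → (s0, ε, XXBX#)
All input consumed; stack is XXBX#, not empty, and no further ε-move applies.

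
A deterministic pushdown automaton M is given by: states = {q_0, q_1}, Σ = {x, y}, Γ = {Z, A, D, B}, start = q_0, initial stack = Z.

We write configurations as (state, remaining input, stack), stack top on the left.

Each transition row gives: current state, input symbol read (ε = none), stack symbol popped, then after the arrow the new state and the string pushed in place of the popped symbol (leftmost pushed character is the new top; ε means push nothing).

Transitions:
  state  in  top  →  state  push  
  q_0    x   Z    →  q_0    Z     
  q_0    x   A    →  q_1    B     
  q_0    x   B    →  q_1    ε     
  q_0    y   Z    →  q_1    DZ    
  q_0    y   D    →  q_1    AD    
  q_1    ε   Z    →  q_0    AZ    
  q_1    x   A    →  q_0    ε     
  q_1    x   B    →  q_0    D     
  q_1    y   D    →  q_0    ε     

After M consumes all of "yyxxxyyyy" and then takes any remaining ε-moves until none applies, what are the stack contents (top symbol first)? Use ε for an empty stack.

Z

(q_0, yyxxxyyyy, Z)
  read y, top Z: go to q_1, push DZ → (q_1, yxxxyyyy, DZ)
  read y, top D: go to q_0, push ε → (q_0, xxxyyyy, Z)
  read x, top Z: go to q_0, push Z → (q_0, xxyyyy, Z)
  read x, top Z: go to q_0, push Z → (q_0, xyyyy, Z)
  read x, top Z: go to q_0, push Z → (q_0, yyyy, Z)
  read y, top Z: go to q_1, push DZ → (q_1, yyy, DZ)
  read y, top D: go to q_0, push ε → (q_0, yy, Z)
  read y, top Z: go to q_1, push DZ → (q_1, y, DZ)
  read y, top D: go to q_0, push ε → (q_0, ε, Z)
All input consumed in state q_0 with stack Z.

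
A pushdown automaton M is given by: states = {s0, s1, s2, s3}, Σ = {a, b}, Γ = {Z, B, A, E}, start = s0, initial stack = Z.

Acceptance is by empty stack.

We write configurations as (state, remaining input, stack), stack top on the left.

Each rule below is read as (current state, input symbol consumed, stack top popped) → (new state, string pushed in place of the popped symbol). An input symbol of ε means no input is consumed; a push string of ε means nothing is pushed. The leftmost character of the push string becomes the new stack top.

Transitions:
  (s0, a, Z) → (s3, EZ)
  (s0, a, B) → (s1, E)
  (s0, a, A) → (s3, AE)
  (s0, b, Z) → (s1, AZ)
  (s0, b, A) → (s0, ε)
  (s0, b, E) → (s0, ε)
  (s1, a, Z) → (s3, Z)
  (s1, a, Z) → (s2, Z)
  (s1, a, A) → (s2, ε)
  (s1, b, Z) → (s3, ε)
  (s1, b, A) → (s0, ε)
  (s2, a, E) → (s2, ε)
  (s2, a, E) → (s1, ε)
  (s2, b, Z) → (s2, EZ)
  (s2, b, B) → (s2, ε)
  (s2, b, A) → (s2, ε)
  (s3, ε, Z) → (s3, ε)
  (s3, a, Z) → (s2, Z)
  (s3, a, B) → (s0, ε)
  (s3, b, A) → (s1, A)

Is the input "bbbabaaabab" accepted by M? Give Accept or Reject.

Accept

One accepting computation: (s0, bbbabaaabab, Z) ⊢ (s1, bbabaaabab, AZ) ⊢ (s0, babaaabab, Z) ⊢ (s1, abaaabab, AZ) ⊢ (s2, baaabab, Z) ⊢ (s2, aaabab, EZ) ⊢ (s1, aabab, Z) ⊢ (s3, abab, Z) ⊢ (s2, bab, Z) ⊢ (s2, ab, EZ) ⊢ (s1, b, Z) ⊢ (s3, ε, ε)
All input consumed and the stack is empty.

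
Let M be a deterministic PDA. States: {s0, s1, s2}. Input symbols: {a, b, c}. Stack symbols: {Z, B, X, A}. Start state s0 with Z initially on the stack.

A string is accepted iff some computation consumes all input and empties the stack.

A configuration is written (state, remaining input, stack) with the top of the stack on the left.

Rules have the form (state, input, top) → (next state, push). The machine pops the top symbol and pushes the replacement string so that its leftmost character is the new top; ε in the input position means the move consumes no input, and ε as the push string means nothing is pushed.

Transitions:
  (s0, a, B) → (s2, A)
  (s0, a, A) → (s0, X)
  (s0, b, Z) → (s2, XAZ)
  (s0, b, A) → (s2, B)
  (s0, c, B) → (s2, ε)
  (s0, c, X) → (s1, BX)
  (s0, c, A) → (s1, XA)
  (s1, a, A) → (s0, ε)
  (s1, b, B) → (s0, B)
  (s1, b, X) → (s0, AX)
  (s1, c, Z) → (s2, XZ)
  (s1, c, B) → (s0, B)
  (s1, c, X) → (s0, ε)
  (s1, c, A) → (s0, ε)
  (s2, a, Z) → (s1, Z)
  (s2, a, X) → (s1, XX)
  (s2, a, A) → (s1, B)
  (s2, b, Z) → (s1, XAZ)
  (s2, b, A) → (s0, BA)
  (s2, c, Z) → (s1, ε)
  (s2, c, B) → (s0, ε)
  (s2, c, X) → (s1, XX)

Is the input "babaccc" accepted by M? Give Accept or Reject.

Reject

(s0, babaccc, Z) ⊢ (s2, abaccc, XAZ) ⊢ (s1, baccc, XXAZ) ⊢ (s0, accc, AXXAZ) ⊢ (s0, ccc, XXXAZ) ⊢ (s1, cc, BXXXAZ) ⊢ (s0, c, BXXXAZ) ⊢ (s2, ε, XXXAZ)
All input consumed; stack is XXXAZ, not empty, and no further ε-move applies.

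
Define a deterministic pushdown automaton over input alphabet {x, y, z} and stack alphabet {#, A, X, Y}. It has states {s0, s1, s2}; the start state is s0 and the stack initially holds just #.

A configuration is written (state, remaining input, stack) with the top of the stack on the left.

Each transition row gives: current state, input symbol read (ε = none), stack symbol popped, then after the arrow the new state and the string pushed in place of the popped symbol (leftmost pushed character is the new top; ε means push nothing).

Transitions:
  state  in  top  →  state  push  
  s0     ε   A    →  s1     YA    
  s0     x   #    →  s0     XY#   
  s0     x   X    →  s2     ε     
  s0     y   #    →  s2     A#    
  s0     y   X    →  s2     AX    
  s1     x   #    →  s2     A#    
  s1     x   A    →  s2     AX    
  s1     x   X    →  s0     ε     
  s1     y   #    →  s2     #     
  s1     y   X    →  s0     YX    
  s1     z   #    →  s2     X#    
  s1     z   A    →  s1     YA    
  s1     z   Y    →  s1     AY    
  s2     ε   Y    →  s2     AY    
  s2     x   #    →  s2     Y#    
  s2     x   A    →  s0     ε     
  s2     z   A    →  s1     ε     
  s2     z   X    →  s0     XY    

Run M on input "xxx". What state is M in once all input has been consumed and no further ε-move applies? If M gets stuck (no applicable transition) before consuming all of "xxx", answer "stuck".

s0

(s0, xxx, #)
  read x, top #: go to s0, push XY# → (s0, xx, XY#)
  read x, top X: go to s2, push ε → (s2, x, Y#)
  ε-move, top Y: go to s2, push AY → (s2, x, AY#)
  read x, top A: go to s0, push ε → (s0, ε, Y#)
All input consumed; M is in state s0.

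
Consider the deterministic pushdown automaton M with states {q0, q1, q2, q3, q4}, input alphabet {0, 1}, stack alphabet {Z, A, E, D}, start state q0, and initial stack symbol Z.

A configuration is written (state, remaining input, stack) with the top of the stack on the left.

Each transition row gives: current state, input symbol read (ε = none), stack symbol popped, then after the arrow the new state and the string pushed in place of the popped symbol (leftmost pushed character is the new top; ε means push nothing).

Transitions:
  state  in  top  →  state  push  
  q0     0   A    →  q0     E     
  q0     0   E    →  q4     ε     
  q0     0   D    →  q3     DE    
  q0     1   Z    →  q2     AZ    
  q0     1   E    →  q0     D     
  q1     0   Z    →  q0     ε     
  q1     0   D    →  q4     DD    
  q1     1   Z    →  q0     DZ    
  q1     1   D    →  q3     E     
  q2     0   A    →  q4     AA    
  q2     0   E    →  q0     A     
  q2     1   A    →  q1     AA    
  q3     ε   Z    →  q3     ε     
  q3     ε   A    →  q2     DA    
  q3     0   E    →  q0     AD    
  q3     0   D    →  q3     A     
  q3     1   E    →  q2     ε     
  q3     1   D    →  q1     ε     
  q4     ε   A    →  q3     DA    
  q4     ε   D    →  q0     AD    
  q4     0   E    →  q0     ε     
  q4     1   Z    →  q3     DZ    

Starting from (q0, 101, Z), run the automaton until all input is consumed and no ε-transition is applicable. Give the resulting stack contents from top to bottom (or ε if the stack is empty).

AAZ

(q0, 101, Z)
  read 1, top Z: go to q2, push AZ → (q2, 01, AZ)
  read 0, top A: go to q4, push AA → (q4, 1, AAZ)
  ε-move, top A: go to q3, push DA → (q3, 1, DAAZ)
  read 1, top D: go to q1, push ε → (q1, ε, AAZ)
All input consumed in state q1 with stack AAZ.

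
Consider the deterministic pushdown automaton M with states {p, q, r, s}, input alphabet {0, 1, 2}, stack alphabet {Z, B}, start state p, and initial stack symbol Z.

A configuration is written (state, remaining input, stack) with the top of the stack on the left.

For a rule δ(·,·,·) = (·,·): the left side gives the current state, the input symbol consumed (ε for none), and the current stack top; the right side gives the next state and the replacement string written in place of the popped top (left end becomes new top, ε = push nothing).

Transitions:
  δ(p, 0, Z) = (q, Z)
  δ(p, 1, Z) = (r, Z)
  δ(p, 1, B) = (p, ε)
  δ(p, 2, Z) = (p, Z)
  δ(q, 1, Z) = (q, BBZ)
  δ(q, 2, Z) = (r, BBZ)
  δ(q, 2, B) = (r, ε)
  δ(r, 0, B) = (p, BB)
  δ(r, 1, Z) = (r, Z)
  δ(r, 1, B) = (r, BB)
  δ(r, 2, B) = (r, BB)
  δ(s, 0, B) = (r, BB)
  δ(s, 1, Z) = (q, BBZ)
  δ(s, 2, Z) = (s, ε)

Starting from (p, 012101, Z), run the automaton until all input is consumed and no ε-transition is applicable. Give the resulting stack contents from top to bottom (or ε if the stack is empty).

BBZ

(p, 012101, Z)
  read 0, top Z: go to q, push Z → (q, 12101, Z)
  read 1, top Z: go to q, push BBZ → (q, 2101, BBZ)
  read 2, top B: go to r, push ε → (r, 101, BZ)
  read 1, top B: go to r, push BB → (r, 01, BBZ)
  read 0, top B: go to p, push BB → (p, 1, BBBZ)
  read 1, top B: go to p, push ε → (p, ε, BBZ)
All input consumed in state p with stack BBZ.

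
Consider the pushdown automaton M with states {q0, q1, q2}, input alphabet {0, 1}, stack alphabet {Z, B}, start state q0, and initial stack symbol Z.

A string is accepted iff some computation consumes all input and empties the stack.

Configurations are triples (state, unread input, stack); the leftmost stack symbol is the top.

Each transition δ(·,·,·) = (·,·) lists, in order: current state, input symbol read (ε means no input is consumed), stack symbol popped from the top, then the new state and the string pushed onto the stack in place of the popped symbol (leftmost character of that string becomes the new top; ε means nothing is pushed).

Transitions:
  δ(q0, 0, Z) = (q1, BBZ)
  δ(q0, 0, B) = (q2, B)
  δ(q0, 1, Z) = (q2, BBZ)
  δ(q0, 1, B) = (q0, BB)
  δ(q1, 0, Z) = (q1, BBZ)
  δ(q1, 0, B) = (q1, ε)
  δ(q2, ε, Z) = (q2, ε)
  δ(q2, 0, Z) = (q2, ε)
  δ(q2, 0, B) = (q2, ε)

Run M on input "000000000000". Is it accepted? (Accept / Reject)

No computation consumes all input and empties the stack.

Reject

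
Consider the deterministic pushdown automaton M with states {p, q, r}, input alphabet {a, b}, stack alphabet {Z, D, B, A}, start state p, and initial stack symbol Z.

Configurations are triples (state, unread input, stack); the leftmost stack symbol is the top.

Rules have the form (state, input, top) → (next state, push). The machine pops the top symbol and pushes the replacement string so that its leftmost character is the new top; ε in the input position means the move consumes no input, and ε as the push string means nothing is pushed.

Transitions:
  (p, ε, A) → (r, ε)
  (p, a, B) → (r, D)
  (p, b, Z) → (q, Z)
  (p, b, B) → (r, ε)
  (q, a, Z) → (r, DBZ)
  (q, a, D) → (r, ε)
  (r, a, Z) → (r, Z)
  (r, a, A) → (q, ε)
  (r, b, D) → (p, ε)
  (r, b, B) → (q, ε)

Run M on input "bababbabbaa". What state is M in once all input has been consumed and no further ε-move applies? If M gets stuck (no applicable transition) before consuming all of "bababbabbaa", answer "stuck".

r

(p, bababbabbaa, Z) ⊢ (q, ababbabbaa, Z) ⊢ (r, babbabbaa, DBZ) ⊢ (p, abbabbaa, BZ) ⊢ (r, bbabbaa, DZ) ⊢ (p, babbaa, Z) ⊢ (q, abbaa, Z) ⊢ (r, bbaa, DBZ) ⊢ (p, baa, BZ) ⊢ (r, aa, Z) ⊢ (r, a, Z) ⊢ (r, ε, Z)
All input consumed; M is in state r.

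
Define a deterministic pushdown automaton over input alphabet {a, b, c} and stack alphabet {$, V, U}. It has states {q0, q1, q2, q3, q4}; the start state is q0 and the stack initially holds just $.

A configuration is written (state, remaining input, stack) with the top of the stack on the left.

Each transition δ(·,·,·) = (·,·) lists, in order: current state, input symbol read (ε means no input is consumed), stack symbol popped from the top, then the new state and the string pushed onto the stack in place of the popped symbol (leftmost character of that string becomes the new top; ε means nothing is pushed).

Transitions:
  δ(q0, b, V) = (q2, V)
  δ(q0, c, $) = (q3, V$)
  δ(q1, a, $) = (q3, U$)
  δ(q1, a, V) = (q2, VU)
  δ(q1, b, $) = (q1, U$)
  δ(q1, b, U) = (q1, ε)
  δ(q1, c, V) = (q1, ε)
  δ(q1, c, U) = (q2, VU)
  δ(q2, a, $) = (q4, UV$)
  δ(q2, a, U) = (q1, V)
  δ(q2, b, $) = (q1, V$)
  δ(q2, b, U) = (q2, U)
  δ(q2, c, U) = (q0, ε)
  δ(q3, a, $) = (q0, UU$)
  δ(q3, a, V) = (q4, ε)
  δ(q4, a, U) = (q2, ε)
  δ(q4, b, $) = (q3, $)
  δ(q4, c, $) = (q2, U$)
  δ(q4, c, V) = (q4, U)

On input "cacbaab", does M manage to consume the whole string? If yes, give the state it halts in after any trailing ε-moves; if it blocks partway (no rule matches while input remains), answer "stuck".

(q0, cacbaab, $)
  read c, top $: go to q3, push V$ → (q3, acbaab, V$)
  read a, top V: go to q4, push ε → (q4, cbaab, $)
  read c, top $: go to q2, push U$ → (q2, baab, U$)
  read b, top U: go to q2, push U → (q2, aab, U$)
  read a, top U: go to q1, push V → (q1, ab, V$)
  read a, top V: go to q2, push VU → (q2, b, VU$)
No transition for (q2, b, top V); M blocks with input b remaining.

stuck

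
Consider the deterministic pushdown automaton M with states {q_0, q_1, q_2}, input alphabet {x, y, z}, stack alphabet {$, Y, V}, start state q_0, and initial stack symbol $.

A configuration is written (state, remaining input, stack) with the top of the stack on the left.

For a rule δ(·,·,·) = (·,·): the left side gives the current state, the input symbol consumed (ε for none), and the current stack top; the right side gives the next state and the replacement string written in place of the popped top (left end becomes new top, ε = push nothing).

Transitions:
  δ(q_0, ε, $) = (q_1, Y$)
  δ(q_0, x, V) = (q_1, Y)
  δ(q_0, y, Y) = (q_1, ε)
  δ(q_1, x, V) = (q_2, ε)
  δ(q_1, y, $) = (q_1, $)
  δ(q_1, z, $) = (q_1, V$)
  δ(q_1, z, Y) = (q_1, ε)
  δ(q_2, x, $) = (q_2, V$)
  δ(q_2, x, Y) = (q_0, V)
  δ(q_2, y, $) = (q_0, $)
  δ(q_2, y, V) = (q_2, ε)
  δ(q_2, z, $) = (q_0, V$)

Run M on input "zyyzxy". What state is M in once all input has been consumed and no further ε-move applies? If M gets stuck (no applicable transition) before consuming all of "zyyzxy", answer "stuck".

q_1

(q_0, zyyzxy, $)
  ε-move, top $: go to q_1, push Y$ → (q_1, zyyzxy, Y$)
  read z, top Y: go to q_1, push ε → (q_1, yyzxy, $)
  read y, top $: go to q_1, push $ → (q_1, yzxy, $)
  read y, top $: go to q_1, push $ → (q_1, zxy, $)
  read z, top $: go to q_1, push V$ → (q_1, xy, V$)
  read x, top V: go to q_2, push ε → (q_2, y, $)
  read y, top $: go to q_0, push $ → (q_0, ε, $)
  ε-move, top $: go to q_1, push Y$ → (q_1, ε, Y$)
All input consumed; M is in state q_1.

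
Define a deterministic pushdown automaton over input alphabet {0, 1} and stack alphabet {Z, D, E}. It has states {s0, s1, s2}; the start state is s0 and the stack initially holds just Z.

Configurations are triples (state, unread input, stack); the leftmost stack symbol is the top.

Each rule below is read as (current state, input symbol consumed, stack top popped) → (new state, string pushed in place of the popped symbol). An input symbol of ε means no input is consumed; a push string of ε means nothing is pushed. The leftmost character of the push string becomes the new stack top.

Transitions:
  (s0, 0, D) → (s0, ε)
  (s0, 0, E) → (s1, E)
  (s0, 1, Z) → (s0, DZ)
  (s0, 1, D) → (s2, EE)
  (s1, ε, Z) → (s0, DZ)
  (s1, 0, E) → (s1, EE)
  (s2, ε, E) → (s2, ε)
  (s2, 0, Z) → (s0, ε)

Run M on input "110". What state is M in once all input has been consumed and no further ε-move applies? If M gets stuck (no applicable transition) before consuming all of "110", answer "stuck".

s0

(s0, 110, Z) ⊢ (s0, 10, DZ) ⊢ (s2, 0, EEZ) ⊢ (s2, 0, EZ) ⊢ (s2, 0, Z) ⊢ (s0, ε, ε)
All input consumed; M is in state s0.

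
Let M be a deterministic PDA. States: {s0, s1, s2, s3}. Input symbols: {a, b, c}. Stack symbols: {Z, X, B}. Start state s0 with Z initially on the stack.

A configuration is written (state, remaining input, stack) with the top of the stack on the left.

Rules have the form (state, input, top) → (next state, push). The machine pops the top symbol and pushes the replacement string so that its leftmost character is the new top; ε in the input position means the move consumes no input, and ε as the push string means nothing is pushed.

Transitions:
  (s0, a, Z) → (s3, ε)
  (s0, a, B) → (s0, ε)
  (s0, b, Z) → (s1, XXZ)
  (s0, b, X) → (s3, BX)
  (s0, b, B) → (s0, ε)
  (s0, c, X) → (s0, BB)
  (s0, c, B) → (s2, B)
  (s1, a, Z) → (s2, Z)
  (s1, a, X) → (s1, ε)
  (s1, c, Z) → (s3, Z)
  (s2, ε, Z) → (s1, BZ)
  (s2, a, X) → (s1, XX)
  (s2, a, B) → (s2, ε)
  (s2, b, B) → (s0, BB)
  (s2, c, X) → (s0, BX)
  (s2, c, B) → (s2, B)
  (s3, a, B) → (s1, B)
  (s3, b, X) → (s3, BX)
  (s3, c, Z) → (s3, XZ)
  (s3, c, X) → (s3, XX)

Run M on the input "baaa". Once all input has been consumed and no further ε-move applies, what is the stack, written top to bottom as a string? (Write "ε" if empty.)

BZ

(s0, baaa, Z)
  read b, top Z: go to s1, push XXZ → (s1, aaa, XXZ)
  read a, top X: go to s1, push ε → (s1, aa, XZ)
  read a, top X: go to s1, push ε → (s1, a, Z)
  read a, top Z: go to s2, push Z → (s2, ε, Z)
  ε-move, top Z: go to s1, push BZ → (s1, ε, BZ)
All input consumed in state s1 with stack BZ.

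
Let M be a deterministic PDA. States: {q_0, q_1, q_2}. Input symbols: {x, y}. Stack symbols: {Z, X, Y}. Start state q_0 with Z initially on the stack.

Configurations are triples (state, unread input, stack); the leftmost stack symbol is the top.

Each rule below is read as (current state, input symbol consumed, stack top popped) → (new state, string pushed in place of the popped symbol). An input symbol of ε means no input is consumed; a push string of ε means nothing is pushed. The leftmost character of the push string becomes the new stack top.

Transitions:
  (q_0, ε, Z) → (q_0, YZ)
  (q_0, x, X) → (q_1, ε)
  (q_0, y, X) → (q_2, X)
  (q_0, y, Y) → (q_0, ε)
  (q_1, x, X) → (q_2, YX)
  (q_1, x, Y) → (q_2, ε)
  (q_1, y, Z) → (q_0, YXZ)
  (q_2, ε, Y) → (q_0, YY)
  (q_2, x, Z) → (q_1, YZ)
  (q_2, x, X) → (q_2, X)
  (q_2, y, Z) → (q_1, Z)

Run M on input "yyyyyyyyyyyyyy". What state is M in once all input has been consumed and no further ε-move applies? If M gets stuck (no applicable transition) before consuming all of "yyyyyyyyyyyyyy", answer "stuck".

q_0

(q_0, yyyyyyyyyyyyyy, Z)
  ε-move, top Z: go to q_0, push YZ → (q_0, yyyyyyyyyyyyyy, YZ)
  read y, top Y: go to q_0, push ε → (q_0, yyyyyyyyyyyyy, Z)
  ε-move, top Z: go to q_0, push YZ → (q_0, yyyyyyyyyyyyy, YZ)
  read y, top Y: go to q_0, push ε → (q_0, yyyyyyyyyyyy, Z)
  ε-move, top Z: go to q_0, push YZ → (q_0, yyyyyyyyyyyy, YZ)
  read y, top Y: go to q_0, push ε → (q_0, yyyyyyyyyyy, Z)
  ε-move, top Z: go to q_0, push YZ → (q_0, yyyyyyyyyyy, YZ)
  read y, top Y: go to q_0, push ε → (q_0, yyyyyyyyyy, Z)
  ε-move, top Z: go to q_0, push YZ → (q_0, yyyyyyyyyy, YZ)
  read y, top Y: go to q_0, push ε → (q_0, yyyyyyyyy, Z)
  ε-move, top Z: go to q_0, push YZ → (q_0, yyyyyyyyy, YZ)
  read y, top Y: go to q_0, push ε → (q_0, yyyyyyyy, Z)
  ε-move, top Z: go to q_0, push YZ → (q_0, yyyyyyyy, YZ)
  read y, top Y: go to q_0, push ε → (q_0, yyyyyyy, Z)
  ε-move, top Z: go to q_0, push YZ → (q_0, yyyyyyy, YZ)
  read y, top Y: go to q_0, push ε → (q_0, yyyyyy, Z)
  ε-move, top Z: go to q_0, push YZ → (q_0, yyyyyy, YZ)
  read y, top Y: go to q_0, push ε → (q_0, yyyyy, Z)
  ε-move, top Z: go to q_0, push YZ → (q_0, yyyyy, YZ)
  read y, top Y: go to q_0, push ε → (q_0, yyyy, Z)
  ε-move, top Z: go to q_0, push YZ → (q_0, yyyy, YZ)
  read y, top Y: go to q_0, push ε → (q_0, yyy, Z)
  ε-move, top Z: go to q_0, push YZ → (q_0, yyy, YZ)
  read y, top Y: go to q_0, push ε → (q_0, yy, Z)
  ε-move, top Z: go to q_0, push YZ → (q_0, yy, YZ)
  read y, top Y: go to q_0, push ε → (q_0, y, Z)
  ε-move, top Z: go to q_0, push YZ → (q_0, y, YZ)
  read y, top Y: go to q_0, push ε → (q_0, ε, Z)
  ε-move, top Z: go to q_0, push YZ → (q_0, ε, YZ)
All input consumed; M is in state q_0.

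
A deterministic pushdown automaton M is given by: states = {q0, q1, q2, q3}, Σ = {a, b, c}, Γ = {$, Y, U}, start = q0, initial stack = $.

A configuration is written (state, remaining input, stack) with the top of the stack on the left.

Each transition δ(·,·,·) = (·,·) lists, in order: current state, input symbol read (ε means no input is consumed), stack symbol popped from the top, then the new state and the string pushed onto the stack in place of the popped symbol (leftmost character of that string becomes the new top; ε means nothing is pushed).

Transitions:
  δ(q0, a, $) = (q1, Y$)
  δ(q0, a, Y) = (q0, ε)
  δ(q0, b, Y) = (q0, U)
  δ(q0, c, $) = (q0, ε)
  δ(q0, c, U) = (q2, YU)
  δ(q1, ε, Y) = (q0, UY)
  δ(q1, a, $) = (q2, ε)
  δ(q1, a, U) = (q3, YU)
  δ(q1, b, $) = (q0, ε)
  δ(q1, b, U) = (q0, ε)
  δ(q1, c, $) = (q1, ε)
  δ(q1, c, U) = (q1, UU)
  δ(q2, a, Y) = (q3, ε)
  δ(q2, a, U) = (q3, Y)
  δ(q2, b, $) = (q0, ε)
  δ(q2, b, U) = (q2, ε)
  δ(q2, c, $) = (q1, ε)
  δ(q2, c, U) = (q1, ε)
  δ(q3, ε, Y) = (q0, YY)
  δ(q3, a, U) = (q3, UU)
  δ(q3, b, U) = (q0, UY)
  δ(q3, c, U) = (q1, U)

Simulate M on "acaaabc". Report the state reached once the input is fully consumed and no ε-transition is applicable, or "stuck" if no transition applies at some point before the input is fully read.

(q0, acaaabc, $) ⊢ (q1, caaabc, Y$) ⊢ (q0, caaabc, UY$) ⊢ (q2, aaabc, YUY$) ⊢ (q3, aabc, UY$) ⊢ (q3, abc, UUY$) ⊢ (q3, bc, UUUY$) ⊢ (q0, c, UYUUY$) ⊢ (q2, ε, YUYUUY$)
All input consumed; M is in state q2.

q2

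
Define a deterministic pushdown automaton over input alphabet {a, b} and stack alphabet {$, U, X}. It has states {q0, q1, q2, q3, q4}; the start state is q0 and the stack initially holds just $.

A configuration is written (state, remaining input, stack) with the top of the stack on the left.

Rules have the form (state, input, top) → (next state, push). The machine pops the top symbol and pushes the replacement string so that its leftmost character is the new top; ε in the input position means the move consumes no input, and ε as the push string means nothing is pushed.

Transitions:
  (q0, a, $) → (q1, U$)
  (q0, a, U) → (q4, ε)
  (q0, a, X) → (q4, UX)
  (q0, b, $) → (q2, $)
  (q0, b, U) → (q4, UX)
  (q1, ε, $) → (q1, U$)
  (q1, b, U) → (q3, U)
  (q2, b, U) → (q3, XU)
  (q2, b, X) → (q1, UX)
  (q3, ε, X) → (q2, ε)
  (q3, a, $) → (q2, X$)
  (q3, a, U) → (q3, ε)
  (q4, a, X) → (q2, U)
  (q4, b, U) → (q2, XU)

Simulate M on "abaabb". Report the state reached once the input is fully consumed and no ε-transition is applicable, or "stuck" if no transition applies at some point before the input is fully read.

q3

(q0, abaabb, $)
  read a, top $: go to q1, push U$ → (q1, baabb, U$)
  read b, top U: go to q3, push U → (q3, aabb, U$)
  read a, top U: go to q3, push ε → (q3, abb, $)
  read a, top $: go to q2, push X$ → (q2, bb, X$)
  read b, top X: go to q1, push UX → (q1, b, UX$)
  read b, top U: go to q3, push U → (q3, ε, UX$)
All input consumed; M is in state q3.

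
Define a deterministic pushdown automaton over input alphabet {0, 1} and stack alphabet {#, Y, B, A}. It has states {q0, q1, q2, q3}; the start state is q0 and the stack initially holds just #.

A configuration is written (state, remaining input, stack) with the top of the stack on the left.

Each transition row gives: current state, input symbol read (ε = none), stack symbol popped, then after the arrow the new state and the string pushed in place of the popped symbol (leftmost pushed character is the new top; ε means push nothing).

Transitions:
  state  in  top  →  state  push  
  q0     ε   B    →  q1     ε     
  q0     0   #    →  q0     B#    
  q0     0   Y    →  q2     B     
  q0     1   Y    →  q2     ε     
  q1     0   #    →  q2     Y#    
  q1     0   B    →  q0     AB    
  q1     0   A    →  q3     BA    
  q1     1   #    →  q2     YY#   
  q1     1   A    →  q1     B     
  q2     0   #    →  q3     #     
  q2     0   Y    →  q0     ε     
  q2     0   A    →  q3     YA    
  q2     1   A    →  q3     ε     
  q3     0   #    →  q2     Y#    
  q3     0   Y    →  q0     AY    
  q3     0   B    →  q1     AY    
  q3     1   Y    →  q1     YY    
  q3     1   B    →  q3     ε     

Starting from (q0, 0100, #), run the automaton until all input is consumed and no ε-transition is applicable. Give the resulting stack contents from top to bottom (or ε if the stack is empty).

(q0, 0100, #)
  read 0, top #: go to q0, push B# → (q0, 100, B#)
  ε-move, top B: go to q1, push ε → (q1, 100, #)
  read 1, top #: go to q2, push YY# → (q2, 00, YY#)
  read 0, top Y: go to q0, push ε → (q0, 0, Y#)
  read 0, top Y: go to q2, push B → (q2, ε, B#)
All input consumed in state q2 with stack B#.

B#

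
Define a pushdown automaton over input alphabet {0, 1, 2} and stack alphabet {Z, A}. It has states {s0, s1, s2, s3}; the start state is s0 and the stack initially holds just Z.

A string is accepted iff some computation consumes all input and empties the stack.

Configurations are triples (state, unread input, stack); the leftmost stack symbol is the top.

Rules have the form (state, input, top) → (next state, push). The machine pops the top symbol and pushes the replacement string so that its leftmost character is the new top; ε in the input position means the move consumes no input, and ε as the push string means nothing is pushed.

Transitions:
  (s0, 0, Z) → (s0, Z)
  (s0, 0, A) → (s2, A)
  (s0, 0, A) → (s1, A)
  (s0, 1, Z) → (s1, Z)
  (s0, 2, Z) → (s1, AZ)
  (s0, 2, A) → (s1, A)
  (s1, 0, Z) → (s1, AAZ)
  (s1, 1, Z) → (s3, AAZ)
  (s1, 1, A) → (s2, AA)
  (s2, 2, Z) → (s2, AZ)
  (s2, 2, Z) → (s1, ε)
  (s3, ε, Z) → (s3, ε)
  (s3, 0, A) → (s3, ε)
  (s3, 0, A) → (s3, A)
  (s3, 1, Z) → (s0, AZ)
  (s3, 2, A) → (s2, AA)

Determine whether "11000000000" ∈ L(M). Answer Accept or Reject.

Accept

One accepting computation: (s0, 11000000000, Z) ⊢ (s1, 1000000000, Z) ⊢ (s3, 000000000, AAZ) ⊢ (s3, 00000000, AZ) ⊢ (s3, 0000000, AZ) ⊢ (s3, 000000, AZ) ⊢ (s3, 00000, AZ) ⊢ (s3, 0000, AZ) ⊢ (s3, 000, AZ) ⊢ (s3, 00, AZ) ⊢ (s3, 0, AZ) ⊢ (s3, ε, Z) ⊢ (s3, ε, ε)
All input consumed and the stack is empty.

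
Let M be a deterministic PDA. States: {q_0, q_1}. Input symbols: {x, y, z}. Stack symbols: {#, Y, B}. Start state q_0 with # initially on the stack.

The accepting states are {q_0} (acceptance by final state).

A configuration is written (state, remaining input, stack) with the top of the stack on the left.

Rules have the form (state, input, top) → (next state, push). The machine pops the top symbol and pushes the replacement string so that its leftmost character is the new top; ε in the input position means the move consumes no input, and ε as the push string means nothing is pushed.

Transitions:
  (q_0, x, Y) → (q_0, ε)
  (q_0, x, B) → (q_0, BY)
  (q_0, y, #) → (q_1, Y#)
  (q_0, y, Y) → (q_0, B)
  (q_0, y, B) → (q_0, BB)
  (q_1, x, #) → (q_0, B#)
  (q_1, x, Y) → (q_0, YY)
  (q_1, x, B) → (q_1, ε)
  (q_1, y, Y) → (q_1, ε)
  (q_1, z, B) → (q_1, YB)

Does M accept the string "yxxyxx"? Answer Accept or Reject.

Accept

(q_0, yxxyxx, #) ⊢ (q_1, xxyxx, Y#) ⊢ (q_0, xyxx, YY#) ⊢ (q_0, yxx, Y#) ⊢ (q_0, xx, B#) ⊢ (q_0, x, BY#) ⊢ (q_0, ε, BYY#)
All input consumed; state q_0 ∈ F.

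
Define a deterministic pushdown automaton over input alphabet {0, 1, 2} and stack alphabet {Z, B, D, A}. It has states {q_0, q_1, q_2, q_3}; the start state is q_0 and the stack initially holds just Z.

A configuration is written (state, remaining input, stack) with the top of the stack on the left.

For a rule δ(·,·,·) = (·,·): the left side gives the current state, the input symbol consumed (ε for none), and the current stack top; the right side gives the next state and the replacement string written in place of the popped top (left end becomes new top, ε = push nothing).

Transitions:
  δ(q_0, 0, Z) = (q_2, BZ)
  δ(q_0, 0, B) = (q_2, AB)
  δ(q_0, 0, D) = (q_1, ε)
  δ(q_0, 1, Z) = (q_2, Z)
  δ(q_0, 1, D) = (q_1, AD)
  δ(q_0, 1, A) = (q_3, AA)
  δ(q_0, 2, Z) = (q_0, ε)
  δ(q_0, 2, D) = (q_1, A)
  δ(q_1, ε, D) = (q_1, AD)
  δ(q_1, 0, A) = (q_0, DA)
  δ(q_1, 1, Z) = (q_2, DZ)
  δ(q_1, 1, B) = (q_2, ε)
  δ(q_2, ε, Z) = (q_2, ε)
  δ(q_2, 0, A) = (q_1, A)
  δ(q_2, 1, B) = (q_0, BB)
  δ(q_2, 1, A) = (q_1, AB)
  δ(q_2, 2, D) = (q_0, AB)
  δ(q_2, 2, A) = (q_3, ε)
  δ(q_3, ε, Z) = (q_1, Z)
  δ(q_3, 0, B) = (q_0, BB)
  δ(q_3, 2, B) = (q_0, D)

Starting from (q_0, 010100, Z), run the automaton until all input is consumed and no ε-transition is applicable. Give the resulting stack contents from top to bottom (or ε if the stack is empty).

ABBBZ

(q_0, 010100, Z) ⊢ (q_2, 10100, BZ) ⊢ (q_0, 0100, BBZ) ⊢ (q_2, 100, ABBZ) ⊢ (q_1, 00, ABBBZ) ⊢ (q_0, 0, DABBBZ) ⊢ (q_1, ε, ABBBZ)
All input consumed in state q_1 with stack ABBBZ.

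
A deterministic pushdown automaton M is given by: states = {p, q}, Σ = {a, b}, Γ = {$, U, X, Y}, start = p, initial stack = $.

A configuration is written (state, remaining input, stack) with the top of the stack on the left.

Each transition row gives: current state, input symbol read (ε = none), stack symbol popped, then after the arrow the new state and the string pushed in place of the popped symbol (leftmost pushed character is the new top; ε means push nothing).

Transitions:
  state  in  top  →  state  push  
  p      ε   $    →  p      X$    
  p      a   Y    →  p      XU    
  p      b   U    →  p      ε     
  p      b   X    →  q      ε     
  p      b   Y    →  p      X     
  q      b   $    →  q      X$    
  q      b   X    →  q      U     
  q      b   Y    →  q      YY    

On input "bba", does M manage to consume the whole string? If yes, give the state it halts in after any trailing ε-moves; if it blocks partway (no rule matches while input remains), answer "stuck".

stuck

(p, bba, $)
  ε-move, top $: go to p, push X$ → (p, bba, X$)
  read b, top X: go to q, push ε → (q, ba, $)
  read b, top $: go to q, push X$ → (q, a, X$)
No transition for (q, a, top X); M blocks with input a remaining.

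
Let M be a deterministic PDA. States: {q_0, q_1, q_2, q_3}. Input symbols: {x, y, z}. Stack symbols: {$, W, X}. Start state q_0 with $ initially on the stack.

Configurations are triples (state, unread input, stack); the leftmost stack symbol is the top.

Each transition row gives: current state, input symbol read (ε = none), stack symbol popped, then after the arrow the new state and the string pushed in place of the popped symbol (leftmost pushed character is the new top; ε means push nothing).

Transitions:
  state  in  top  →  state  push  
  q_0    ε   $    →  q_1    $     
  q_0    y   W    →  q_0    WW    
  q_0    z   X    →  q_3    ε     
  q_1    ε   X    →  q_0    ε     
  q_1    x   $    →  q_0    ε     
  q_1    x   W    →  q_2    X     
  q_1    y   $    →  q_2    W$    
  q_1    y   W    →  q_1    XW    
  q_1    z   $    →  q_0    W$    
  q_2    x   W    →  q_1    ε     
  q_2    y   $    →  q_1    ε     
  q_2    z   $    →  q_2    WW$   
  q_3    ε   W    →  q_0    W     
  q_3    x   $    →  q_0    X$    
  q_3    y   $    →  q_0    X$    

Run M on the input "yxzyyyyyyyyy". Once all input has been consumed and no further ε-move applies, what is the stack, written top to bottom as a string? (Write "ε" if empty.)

WWWWWWWWWW$

(q_0, yxzyyyyyyyyy, $) ⊢ (q_1, yxzyyyyyyyyy, $) ⊢ (q_2, xzyyyyyyyyy, W$) ⊢ (q_1, zyyyyyyyyy, $) ⊢ (q_0, yyyyyyyyy, W$) ⊢ (q_0, yyyyyyyy, WW$) ⊢ (q_0, yyyyyyy, WWW$) ⊢ (q_0, yyyyyy, WWWW$) ⊢ (q_0, yyyyy, WWWWW$) ⊢ (q_0, yyyy, WWWWWW$) ⊢ (q_0, yyy, WWWWWWW$) ⊢ (q_0, yy, WWWWWWWW$) ⊢ (q_0, y, WWWWWWWWW$) ⊢ (q_0, ε, WWWWWWWWWW$)
All input consumed in state q_0 with stack WWWWWWWWWW$.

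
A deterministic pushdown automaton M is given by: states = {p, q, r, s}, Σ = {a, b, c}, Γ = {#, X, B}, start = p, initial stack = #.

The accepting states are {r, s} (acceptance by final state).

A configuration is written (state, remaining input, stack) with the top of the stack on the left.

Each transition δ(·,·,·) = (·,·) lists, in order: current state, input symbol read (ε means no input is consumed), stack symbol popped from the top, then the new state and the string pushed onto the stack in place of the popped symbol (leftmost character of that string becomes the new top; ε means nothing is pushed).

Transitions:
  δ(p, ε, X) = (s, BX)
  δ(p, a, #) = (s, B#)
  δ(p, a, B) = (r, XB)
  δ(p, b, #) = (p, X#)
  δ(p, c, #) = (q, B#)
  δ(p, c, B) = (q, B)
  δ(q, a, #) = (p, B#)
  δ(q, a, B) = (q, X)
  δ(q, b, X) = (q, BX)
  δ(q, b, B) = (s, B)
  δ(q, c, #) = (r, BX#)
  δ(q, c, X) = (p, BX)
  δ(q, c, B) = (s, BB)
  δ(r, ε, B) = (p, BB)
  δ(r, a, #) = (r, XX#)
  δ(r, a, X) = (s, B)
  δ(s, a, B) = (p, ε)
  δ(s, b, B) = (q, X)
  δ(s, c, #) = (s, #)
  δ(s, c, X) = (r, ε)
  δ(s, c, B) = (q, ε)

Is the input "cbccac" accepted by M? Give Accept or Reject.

(p, cbccac, #) ⊢ (q, bccac, B#) ⊢ (s, ccac, B#) ⊢ (q, cac, #) ⊢ (r, ac, BX#) ⊢ (p, ac, BBX#) ⊢ (r, c, XBBX#)
No transition applies at (r, c, XBBX#); input not fully consumed.

Reject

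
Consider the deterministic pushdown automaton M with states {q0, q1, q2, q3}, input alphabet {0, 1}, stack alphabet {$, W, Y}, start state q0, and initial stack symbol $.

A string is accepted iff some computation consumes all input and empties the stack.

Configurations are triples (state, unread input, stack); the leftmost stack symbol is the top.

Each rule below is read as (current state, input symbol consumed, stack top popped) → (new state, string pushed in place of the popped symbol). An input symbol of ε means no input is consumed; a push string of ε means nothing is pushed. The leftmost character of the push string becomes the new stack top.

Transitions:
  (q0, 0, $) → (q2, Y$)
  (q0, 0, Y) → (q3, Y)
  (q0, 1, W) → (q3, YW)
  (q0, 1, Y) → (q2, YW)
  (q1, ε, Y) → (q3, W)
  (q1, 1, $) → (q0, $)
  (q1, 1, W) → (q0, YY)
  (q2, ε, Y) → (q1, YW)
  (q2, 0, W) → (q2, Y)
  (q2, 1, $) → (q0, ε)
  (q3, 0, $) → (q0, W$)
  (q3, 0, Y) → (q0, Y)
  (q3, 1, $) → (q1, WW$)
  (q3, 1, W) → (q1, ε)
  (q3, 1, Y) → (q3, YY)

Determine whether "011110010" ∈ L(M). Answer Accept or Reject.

(q0, 011110010, $)
  read 0, top $: go to q2, push Y$ → (q2, 11110010, Y$)
  ε-move, top Y: go to q1, push YW → (q1, 11110010, YW$)
  ε-move, top Y: go to q3, push W → (q3, 11110010, WW$)
  read 1, top W: go to q1, push ε → (q1, 1110010, W$)
  read 1, top W: go to q0, push YY → (q0, 110010, YY$)
  read 1, top Y: go to q2, push YW → (q2, 10010, YWY$)
  ε-move, top Y: go to q1, push YW → (q1, 10010, YWWY$)
  ε-move, top Y: go to q3, push W → (q3, 10010, WWWY$)
  read 1, top W: go to q1, push ε → (q1, 0010, WWY$)
No transition applies at (q1, 0010, WWY$); input not fully consumed.

Reject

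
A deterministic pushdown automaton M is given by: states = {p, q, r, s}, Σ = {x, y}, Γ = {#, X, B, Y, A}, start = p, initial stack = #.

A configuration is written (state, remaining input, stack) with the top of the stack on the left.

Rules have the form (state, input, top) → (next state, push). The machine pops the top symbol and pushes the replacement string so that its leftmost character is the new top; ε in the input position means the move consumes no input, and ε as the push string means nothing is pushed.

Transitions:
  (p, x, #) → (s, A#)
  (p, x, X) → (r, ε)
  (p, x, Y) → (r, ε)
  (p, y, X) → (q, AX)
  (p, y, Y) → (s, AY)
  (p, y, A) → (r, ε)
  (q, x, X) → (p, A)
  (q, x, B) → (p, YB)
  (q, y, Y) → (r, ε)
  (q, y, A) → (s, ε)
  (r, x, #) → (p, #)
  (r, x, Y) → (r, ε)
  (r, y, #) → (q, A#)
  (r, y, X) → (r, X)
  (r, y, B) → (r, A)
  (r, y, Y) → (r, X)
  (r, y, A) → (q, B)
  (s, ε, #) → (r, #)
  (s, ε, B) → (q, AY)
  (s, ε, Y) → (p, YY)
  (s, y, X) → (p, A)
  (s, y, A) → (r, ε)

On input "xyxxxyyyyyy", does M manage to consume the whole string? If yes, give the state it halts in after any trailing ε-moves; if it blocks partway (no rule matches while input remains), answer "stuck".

(p, xyxxxyyyyyy, #)
  read x, top #: go to s, push A# → (s, yxxxyyyyyy, A#)
  read y, top A: go to r, push ε → (r, xxxyyyyyy, #)
  read x, top #: go to p, push # → (p, xxyyyyyy, #)
  read x, top #: go to s, push A# → (s, xyyyyyy, A#)
No transition for (s, x, top A); M blocks with input xyyyyyy remaining.

stuck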